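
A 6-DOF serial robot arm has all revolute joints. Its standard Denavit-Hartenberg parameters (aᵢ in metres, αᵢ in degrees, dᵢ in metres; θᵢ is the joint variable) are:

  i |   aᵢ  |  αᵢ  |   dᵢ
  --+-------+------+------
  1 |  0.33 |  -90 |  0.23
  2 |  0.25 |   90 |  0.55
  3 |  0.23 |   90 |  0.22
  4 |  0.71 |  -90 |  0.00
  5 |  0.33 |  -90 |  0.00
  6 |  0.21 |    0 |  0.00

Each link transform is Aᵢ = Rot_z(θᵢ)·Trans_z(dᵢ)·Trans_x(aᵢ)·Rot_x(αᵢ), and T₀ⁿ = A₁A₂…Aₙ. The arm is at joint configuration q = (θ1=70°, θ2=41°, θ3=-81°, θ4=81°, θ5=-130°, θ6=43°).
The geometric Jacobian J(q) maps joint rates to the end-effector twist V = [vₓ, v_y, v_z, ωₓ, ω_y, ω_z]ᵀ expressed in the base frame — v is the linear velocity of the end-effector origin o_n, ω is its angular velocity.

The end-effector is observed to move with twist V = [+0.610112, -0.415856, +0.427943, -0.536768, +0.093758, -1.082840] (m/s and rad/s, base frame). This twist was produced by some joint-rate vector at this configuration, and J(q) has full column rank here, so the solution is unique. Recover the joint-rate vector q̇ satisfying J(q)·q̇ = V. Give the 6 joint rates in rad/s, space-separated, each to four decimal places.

o_n = [0.1736, 0.6626, 0.7082]
J₁: ẑ×o_n = [-0.6626, 0.1736, 0.0000], ω = ẑ
J2: z=[-0.9397, 0.3420, 0.0000] o=[0.1129, 0.3101, 0.2300] → [0.1635, 0.4493, -0.3520, -0.9397, 0.3420, 0.0000]
J3: z=[0.2244, 0.6165, 0.7547] o=[-0.3394, 0.6755, 0.0660] → [0.4056, 0.2431, -0.3192, 0.2244, 0.6165, 0.7547]
J4: z=[-0.1079, -0.7540, 0.6480] o=[-0.0673, 0.7590, 0.2084] → [-0.3144, 0.2101, 0.1920, -0.1079, -0.7540, 0.6480]
J5: z=[-0.9215, 0.3205, 0.2194] o=[0.1976, 1.1661, 0.7263] → [0.1047, -0.0219, 0.4716, -0.9215, 0.3205, 0.2194]
J6: z=[0.2164, -0.0454, 0.9752] o=[0.0912, 0.8539, 0.7354] → [0.1877, 0.0863, -0.0376, 0.2164, -0.0454, 0.9752]
q̇ = J⁺·V = [-0.8860, -0.0440, -0.7070, -0.4840, 0.6350, 0.5240]

-0.8860 -0.0440 -0.7070 -0.4840 0.6350 0.5240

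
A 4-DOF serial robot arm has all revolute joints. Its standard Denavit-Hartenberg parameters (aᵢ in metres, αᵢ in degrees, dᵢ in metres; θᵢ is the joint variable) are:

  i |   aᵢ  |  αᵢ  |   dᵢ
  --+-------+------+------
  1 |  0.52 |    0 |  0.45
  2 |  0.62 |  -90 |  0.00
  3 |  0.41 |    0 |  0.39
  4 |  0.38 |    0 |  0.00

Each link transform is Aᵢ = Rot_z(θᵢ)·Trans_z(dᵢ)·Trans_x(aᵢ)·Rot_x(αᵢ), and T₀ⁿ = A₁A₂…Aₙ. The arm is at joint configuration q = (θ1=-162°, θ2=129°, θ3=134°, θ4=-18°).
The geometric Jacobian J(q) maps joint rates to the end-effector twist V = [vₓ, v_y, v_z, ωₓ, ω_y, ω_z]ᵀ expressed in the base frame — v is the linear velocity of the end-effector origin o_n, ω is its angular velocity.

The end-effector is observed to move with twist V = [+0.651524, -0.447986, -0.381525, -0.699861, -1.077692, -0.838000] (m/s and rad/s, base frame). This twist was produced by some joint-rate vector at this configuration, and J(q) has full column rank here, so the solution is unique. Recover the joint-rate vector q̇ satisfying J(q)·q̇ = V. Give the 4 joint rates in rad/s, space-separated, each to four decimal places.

o_n = [-0.1407, 0.0746, -0.1865]
J₁: ẑ×o_n = [-0.0746, -0.1407, 0.0000], ω = ẑ
J2: z=[0.0000, 0.0000, 1.0000] o=[-0.4945, -0.1607, 0.4500] → [-0.2353, 0.3538, 0.0000, 0.0000, 0.0000, 1.0000]
J3: z=[0.5446, 0.8387, 0.0000] o=[0.0254, -0.4984, 0.4500] → [-0.5338, 0.3466, 0.4514, 0.5446, 0.8387, 0.0000]
J4: z=[0.5446, 0.8387, 0.0000] o=[-0.0010, -0.0162, 0.1551] → [-0.2864, 0.1860, 0.1666, 0.5446, 0.8387, 0.0000]
q̇ = J⁺·V = [-0.3680, -0.4700, -0.5880, -0.6970]

-0.3680 -0.4700 -0.5880 -0.6970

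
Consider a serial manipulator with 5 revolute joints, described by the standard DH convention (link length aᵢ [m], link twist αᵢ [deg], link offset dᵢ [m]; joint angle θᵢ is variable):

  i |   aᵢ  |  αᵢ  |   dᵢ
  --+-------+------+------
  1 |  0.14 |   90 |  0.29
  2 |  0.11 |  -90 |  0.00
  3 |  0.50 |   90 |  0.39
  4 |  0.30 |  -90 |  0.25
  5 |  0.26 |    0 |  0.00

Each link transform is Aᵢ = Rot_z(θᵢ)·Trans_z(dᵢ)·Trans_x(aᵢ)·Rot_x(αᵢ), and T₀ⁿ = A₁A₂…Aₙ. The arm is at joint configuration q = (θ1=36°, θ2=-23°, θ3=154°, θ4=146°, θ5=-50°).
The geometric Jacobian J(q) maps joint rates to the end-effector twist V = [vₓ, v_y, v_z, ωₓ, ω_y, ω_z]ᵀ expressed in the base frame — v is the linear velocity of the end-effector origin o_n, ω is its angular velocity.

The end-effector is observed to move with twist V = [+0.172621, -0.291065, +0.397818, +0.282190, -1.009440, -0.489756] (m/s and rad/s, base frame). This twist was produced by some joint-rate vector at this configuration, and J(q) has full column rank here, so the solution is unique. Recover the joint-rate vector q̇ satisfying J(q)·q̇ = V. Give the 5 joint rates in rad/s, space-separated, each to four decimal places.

-0.8300 0.9420 -0.4280 -0.2420 -0.7220

o_n = [0.2059, 0.7097, 0.8091]
J₁: ẑ×o_n = [-0.7097, 0.2059, 0.0000], ω = ẑ
J2: z=[0.5878, -0.8090, 0.0000] o=[0.1133, 0.0823, 0.2900] → [-0.4200, -0.3051, 0.4437, 0.5878, -0.8090, 0.0000]
J3: z=[0.3161, 0.2297, 0.9205] o=[0.1952, 0.1418, 0.2470] → [-0.3936, -0.1678, 0.1771, 0.3161, 0.2297, 0.9205]
J4: z=[-0.2018, 0.9643, -0.1713] o=[-0.1450, 0.1656, 0.7816] → [0.1197, -0.0546, -0.4482, -0.2018, 0.9643, -0.1713]
J5: z=[0.2563, -0.1168, -0.9595] o=[0.0881, 0.4779, 0.8059] → [0.2220, -0.1138, 0.0732, 0.2563, -0.1168, -0.9595]
q̇ = J⁺·V = [-0.8300, 0.9420, -0.4280, -0.2420, -0.7220]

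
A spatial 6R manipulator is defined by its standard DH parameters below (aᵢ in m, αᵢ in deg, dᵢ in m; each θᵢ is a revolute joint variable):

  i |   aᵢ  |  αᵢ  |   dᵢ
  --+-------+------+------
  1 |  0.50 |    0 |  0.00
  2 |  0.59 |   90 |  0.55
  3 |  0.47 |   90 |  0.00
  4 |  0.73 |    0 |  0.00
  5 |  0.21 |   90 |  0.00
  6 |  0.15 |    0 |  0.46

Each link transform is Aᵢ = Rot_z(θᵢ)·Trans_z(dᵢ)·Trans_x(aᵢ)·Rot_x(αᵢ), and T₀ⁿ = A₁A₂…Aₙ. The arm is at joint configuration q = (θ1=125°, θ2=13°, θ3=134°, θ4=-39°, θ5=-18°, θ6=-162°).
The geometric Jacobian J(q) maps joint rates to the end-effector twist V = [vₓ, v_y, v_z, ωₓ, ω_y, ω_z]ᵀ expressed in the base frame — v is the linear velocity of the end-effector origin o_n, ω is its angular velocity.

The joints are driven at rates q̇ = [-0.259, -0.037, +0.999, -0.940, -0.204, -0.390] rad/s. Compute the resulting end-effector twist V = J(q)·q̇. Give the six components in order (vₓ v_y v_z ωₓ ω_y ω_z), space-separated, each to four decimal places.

o_n = [-0.8580, -0.1074, 1.0129]
J₁: ẑ×o_n = [0.1074, -0.8580, 0.0000], ω = ẑ
J2: z=[0.0000, 0.0000, 1.0000] o=[-0.2868, 0.4096, 0.0000] → [0.5170, -0.5712, 0.0000, 0.0000, 0.0000, 1.0000]
J3: z=[0.6691, 0.7431, 0.0000] o=[-0.7252, 0.8044, 0.5500] → [0.3440, -0.3097, -0.5114, 0.6691, 0.7431, 0.0000]
J4: z=[-0.5346, 0.4813, 0.6947] o=[-0.4826, 0.5859, 0.8881] → [0.5417, -0.1941, 0.5513, -0.5346, 0.4813, 0.6947]
J5: z=[-0.5346, 0.4813, 0.6947] o=[-0.4971, -0.0192, 1.2962] → [-0.0751, -0.4021, 0.2208, -0.5346, 0.4813, 0.6947]
J6: z=[-0.7974, -0.0149, -0.6033] o=[-0.5560, -0.2032, 1.3785] → [0.0633, -0.1093, -0.0809, -0.7974, -0.0149, -0.6033]
V = J·q̇ = [-0.2218, 0.2411, -1.0426, 1.5910, 0.1976, -0.8554]

-0.2218 0.2411 -1.0426 1.5910 0.1976 -0.8554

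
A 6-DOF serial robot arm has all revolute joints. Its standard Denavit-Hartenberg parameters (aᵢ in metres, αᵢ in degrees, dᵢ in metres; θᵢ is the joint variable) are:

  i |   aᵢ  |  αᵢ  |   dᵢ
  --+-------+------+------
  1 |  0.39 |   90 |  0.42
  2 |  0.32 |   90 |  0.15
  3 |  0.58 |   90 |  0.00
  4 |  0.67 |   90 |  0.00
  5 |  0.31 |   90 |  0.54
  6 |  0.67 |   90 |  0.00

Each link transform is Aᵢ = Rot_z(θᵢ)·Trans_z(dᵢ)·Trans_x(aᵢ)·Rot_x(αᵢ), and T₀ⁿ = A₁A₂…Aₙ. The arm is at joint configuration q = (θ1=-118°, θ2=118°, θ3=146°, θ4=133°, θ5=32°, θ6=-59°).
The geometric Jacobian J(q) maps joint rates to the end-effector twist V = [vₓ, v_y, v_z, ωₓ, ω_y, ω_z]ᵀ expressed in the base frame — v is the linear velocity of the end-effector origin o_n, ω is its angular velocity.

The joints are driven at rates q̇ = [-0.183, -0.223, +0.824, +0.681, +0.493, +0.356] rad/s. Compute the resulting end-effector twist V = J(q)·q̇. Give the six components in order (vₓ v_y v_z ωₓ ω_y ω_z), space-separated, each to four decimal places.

-0.2358 0.6938 0.1353 -0.7289 -0.9002 0.4439

o_n = [-0.6281, -0.5834, 1.4894]
J₁: ẑ×o_n = [0.5834, -0.6281, 0.0000], ω = ẑ
J2: z=[-0.8829, 0.4695, 0.0000] o=[-0.1831, -0.3443, 0.4200] → [0.5020, 0.9442, 0.4200, -0.8829, 0.4695, 0.0000]
J3: z=[-0.4145, -0.7796, 0.4695] o=[-0.2450, -0.1413, 0.7025] → [-0.4058, 0.1463, -0.1154, -0.4145, -0.7796, 0.4695]
J4: z=[-0.6087, 0.6210, 0.4937] o=[-0.6374, -0.1883, 0.2780] → [0.9473, 0.7420, 0.2348, -0.6087, 0.6210, 0.4937]
J5: z=[-0.7774, -0.5910, -0.2152] o=[-0.5314, -0.5333, 0.8425] → [-0.3931, 0.5237, -0.0182, -0.7774, -0.5910, -0.2152]
J6: z=[0.6001, -0.7995, 0.0278] o=[-1.0096, -0.8858, 1.0289] → [-0.3765, -0.2657, 0.4864, 0.6001, -0.7995, 0.0278]
V = J·q̇ = [-0.2358, 0.6938, 0.1353, -0.7289, -0.9002, 0.4439]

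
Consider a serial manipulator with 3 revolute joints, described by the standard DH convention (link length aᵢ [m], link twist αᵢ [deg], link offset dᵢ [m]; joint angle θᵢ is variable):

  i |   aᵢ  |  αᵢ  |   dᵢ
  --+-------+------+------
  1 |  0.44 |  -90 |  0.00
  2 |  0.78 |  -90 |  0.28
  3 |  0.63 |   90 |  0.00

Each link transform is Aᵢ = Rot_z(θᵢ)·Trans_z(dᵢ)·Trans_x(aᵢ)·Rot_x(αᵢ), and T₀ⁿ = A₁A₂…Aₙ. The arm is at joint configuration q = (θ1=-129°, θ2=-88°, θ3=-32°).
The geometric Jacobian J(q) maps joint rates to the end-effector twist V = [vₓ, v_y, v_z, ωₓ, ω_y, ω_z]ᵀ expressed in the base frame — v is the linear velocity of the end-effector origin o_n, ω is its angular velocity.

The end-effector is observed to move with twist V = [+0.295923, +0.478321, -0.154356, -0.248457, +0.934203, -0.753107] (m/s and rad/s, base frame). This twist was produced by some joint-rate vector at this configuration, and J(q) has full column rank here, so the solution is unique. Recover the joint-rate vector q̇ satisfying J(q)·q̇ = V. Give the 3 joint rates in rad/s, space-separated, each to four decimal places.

-0.7730 -0.7810 -0.5700

o_n = [0.1713, -0.7639, 1.3135]
J₁: ẑ×o_n = [0.7639, 0.1713, -0.0000], ω = ẑ
J2: z=[0.7771, -0.6293, 0.0000] o=[-0.2769, -0.3419, 0.0000] → [-0.8266, -1.0208, -0.0459, 0.7771, -0.6293, 0.0000]
J3: z=[-0.6289, -0.7767, -0.0349] o=[-0.0764, -0.5393, 0.7795] → [-0.4225, 0.3272, 0.3336, -0.6289, -0.7767, -0.0349]
q̇ = J⁺·V = [-0.7730, -0.7810, -0.5700]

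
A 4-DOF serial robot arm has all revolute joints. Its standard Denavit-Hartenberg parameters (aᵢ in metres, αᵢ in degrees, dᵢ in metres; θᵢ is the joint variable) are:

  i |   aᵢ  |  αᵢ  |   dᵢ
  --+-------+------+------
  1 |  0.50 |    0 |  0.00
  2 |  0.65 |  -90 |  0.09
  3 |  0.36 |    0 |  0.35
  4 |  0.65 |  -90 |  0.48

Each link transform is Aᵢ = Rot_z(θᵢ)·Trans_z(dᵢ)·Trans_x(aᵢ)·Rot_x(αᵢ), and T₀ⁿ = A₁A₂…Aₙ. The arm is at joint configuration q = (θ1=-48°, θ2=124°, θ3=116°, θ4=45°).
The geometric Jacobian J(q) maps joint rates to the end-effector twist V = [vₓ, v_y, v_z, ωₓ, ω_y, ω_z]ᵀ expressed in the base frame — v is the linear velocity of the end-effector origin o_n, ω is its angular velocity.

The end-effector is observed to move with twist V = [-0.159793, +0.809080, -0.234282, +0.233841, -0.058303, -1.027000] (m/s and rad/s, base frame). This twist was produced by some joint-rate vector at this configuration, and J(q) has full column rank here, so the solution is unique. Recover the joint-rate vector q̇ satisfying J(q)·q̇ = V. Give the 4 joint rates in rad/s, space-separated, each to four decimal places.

-0.8050 -0.2220 -0.5460 0.3050

o_n = [-0.5004, -0.2895, -0.4452]
J₁: ẑ×o_n = [0.2895, -0.5004, 0.0000], ω = ẑ
J2: z=[0.0000, 0.0000, 1.0000] o=[0.3346, -0.3716, 0.0000] → [-0.0820, -0.8350, 0.0000, 0.0000, 0.0000, 1.0000]
J3: z=[-0.9703, 0.2419, 0.0000] o=[0.4918, 0.2591, 0.0900] → [-0.1295, -0.5193, 0.7724, -0.9703, 0.2419, 0.0000]
J4: z=[-0.9703, 0.2419, 0.0000] o=[0.1140, 0.1907, -0.2336] → [-0.0512, -0.2053, 0.6146, -0.9703, 0.2419, 0.0000]
q̇ = J⁺·V = [-0.8050, -0.2220, -0.5460, 0.3050]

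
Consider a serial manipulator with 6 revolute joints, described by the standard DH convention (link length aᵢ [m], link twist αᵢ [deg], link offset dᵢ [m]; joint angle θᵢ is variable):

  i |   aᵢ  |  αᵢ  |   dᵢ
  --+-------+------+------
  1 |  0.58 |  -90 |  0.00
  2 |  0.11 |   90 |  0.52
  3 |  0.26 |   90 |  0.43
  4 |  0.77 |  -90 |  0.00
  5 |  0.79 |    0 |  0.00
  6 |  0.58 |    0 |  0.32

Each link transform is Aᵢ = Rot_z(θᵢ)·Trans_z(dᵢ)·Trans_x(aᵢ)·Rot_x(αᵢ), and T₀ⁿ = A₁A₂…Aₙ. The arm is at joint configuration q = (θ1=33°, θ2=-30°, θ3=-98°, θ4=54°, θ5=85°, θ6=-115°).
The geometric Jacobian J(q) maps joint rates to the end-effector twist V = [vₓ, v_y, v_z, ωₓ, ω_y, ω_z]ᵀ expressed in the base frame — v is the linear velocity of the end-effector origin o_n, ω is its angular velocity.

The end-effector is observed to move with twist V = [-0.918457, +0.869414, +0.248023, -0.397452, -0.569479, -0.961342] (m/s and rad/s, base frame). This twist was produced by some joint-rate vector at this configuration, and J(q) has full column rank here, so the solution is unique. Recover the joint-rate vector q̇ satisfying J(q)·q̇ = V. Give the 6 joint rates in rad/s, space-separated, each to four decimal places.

o_n = [0.3100, -0.1932, 1.7211]
J₁: ẑ×o_n = [0.1932, 0.3100, -0.0000], ω = ẑ
J2: z=[-0.5446, 0.8387, 0.0000] o=[0.4864, 0.3159, 0.0000] → [1.4434, 0.9374, 0.4252, -0.5446, 0.8387, 0.0000]
J3: z=[-0.4193, -0.2723, 0.8660] o=[0.2831, 0.8039, 0.0550] → [0.4098, 0.7220, 0.4255, -0.4193, -0.2723, 0.8660]
J4: z=[-0.7950, -0.3504, -0.4951] o=[0.2167, 0.4538, 0.4093] → [-0.7799, 0.9967, 0.5471, -0.7950, -0.3504, -0.4951]
J5: z=[-0.6010, 0.5649, 0.5653] o=[0.1539, -0.1214, 0.9173] → [0.4947, 0.5714, -0.0451, -0.6010, 0.5649, 0.5653]
J6: z=[-0.6010, 0.5649, 0.5653] o=[0.7739, 0.1028, 1.3524] → [0.3757, -0.0407, 0.4400, -0.6010, 0.5649, 0.5653]
q̇ = J⁺·V = [-0.1490, 0.0340, -0.0720, 0.9130, 0.0070, -0.5340]

-0.1490 0.0340 -0.0720 0.9130 0.0070 -0.5340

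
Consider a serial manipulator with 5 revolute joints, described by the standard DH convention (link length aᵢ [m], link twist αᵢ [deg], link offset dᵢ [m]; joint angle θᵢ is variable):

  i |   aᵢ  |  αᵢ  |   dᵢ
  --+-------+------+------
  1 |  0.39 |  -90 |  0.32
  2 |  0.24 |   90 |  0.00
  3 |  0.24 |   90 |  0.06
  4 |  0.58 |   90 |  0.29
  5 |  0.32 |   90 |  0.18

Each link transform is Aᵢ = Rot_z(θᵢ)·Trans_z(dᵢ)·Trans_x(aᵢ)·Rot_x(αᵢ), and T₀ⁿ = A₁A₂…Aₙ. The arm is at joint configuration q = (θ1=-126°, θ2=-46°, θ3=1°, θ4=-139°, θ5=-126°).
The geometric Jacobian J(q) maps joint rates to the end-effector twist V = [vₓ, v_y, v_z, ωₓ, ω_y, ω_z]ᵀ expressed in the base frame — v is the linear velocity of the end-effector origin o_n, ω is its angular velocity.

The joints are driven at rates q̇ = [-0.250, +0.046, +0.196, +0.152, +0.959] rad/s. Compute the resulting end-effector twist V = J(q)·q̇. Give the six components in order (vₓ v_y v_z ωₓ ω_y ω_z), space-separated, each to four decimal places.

-0.0042 -0.0455 -0.2800 0.5500 0.9560 -0.0617

o_n = [-0.3100, -0.3686, 0.3254]
J₁: ẑ×o_n = [0.3686, -0.3100, 0.0000], ω = ẑ
J2: z=[0.8090, -0.5878, 0.0000] o=[-0.2292, -0.3155, 0.3200] → [-0.0032, -0.0044, -0.0904, 0.8090, -0.5878, 0.0000]
J3: z=[0.4228, 0.5820, 0.6947] o=[-0.3272, -0.4504, 0.4926] → [-0.1541, 0.0827, 0.0246, 0.4228, 0.5820, 0.6947]
J4: z=[-0.8160, 0.5779, 0.0126] o=[-0.3965, -0.5528, 0.7069] → [-0.2228, -0.3102, -0.2003, -0.8160, 0.5779, 0.0126]
J5: z=[0.5777, 0.8146, 0.0524] o=[-0.6215, -0.3562, 0.1314] → [0.1587, -0.0957, -0.2609, 0.5777, 0.8146, 0.0524]
V = J·q̇ = [-0.0042, -0.0455, -0.2800, 0.5500, 0.9560, -0.0617]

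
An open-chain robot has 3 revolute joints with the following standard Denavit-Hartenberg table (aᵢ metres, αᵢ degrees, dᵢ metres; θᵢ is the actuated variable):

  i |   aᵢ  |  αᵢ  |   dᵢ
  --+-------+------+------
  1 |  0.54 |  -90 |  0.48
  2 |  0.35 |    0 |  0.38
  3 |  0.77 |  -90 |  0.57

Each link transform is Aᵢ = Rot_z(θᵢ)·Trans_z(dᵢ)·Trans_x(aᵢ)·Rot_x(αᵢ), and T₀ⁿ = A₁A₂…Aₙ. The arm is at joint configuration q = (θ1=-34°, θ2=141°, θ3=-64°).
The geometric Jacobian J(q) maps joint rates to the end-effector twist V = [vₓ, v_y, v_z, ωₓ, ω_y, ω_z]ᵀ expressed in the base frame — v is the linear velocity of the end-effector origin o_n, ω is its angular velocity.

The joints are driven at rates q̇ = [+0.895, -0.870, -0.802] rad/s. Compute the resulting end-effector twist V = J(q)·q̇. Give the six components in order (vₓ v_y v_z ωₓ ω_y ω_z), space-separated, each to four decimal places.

0.7148 -0.0058 0.0530 -0.9350 -1.3862 0.8950

o_n = [0.8970, 0.5409, -0.4905]
J₁: ẑ×o_n = [-0.5409, 0.8970, 0.0000], ω = ẑ
J2: z=[0.5592, 0.8290, 0.0000] o=[0.4477, -0.3020, 0.4800] → [-0.8046, 0.5427, 0.0988, 0.5592, 0.8290, 0.0000]
J3: z=[0.5592, 0.8290, 0.0000] o=[0.4347, 0.1652, 0.2597] → [-0.6220, 0.4195, -0.1732, 0.5592, 0.8290, 0.0000]
V = J·q̇ = [0.7148, -0.0058, 0.0530, -0.9350, -1.3862, 0.8950]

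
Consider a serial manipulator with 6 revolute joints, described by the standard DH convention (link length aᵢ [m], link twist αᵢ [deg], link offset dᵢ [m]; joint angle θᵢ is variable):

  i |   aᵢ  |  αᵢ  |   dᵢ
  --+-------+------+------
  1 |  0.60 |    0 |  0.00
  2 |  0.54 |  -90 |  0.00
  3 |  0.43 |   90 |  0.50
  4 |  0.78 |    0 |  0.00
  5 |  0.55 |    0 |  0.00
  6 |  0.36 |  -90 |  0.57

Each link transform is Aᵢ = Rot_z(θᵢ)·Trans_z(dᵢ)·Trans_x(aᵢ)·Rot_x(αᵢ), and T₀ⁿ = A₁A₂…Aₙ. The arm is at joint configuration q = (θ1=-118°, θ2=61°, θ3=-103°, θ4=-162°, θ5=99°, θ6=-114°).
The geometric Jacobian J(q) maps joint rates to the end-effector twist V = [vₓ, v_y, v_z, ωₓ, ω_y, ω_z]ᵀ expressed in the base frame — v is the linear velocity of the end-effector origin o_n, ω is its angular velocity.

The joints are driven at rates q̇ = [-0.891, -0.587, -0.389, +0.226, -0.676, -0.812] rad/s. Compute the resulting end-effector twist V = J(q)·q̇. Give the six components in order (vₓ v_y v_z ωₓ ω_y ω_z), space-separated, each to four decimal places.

o_n = [-0.4480, -0.7325, -0.5391]
J₁: ẑ×o_n = [0.7325, -0.4480, 0.0000], ω = ẑ
J2: z=[0.0000, 0.0000, 1.0000] o=[-0.2817, -0.5298, 0.0000] → [0.2028, -0.1663, 0.0000, 0.0000, 0.0000, 1.0000]
J3: z=[0.8387, 0.5446, 0.0000] o=[0.0124, -0.9827, 0.0000] → [-0.2936, 0.4521, 0.4605, 0.8387, 0.5446, 0.0000]
J4: z=[-0.5307, 0.8172, -0.2250] o=[0.3791, -0.6292, 0.4190] → [-0.8061, -0.3224, 0.7307, -0.5307, 0.8172, -0.2250]
J5: z=[-0.5307, 0.8172, -0.2250] o=[0.2678, -0.9004, -0.3038] → [-0.1544, 0.0362, 0.4959, -0.5307, 0.8172, -0.2250]
J6: z=[-0.5307, 0.8172, -0.2250] o=[-0.1738, -1.1202, -0.0605] → [-0.3038, -0.1922, 0.0184, -0.5307, 0.8172, -0.2250]
V = J·q̇ = [-0.4886, 0.3797, -0.3641, 0.3435, -1.2431, -1.1941]

-0.4886 0.3797 -0.3641 0.3435 -1.2431 -1.1941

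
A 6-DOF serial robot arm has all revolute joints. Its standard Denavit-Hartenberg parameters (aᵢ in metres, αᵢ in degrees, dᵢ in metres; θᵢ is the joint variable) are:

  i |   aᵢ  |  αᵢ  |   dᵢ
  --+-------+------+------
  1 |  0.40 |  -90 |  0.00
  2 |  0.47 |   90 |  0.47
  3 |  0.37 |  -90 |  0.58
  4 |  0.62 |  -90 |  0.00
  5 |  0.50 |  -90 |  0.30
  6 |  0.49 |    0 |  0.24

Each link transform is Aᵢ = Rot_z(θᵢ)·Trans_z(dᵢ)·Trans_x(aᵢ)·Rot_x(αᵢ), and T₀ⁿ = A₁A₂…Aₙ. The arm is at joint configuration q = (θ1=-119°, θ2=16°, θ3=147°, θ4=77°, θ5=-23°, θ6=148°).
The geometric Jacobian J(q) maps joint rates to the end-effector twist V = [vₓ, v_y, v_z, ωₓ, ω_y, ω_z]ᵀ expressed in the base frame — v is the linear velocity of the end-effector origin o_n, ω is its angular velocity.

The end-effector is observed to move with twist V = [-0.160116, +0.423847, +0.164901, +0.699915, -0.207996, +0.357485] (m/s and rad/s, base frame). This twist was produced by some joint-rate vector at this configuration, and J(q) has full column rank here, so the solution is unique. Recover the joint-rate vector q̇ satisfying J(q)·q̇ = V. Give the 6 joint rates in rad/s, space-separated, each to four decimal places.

o_n = [0.5562, -0.8626, -0.2327]
J₁: ẑ×o_n = [0.8626, 0.5562, -0.0000], ω = ẑ
J2: z=[0.8746, -0.4848, 0.0000] o=[-0.1939, -0.3498, 0.0000] → [0.1128, 0.2035, -0.0848, 0.8746, -0.4848, 0.0000]
J3: z=[-0.1336, -0.2411, 0.9613] o=[-0.0019, -0.9729, -0.1295] → [-0.0811, 0.5227, 0.1198, -0.1336, -0.2411, 0.9613]
J4: z=[-0.4797, 0.8645, 0.1501] o=[0.2415, -0.9495, 0.5135] → [-0.6581, -0.3107, -0.3138, -0.4797, 0.8645, 0.1501]
J5: z=[-0.8149, -0.3755, -0.4415] o=[0.4431, -0.7423, -0.0350] → [0.0211, -0.2111, 0.1405, -0.8149, -0.3755, -0.4415]
J6: z=[0.5687, -0.6652, -0.4838] o=[0.2547, -0.5323, -0.5452] → [-0.3677, -0.3236, 0.0128, 0.5687, -0.6652, -0.4838]
q̇ = J⁺·V = [-0.7040, -0.0230, 0.6850, -0.6360, -0.8190, -0.2830]

-0.7040 -0.0230 0.6850 -0.6360 -0.8190 -0.2830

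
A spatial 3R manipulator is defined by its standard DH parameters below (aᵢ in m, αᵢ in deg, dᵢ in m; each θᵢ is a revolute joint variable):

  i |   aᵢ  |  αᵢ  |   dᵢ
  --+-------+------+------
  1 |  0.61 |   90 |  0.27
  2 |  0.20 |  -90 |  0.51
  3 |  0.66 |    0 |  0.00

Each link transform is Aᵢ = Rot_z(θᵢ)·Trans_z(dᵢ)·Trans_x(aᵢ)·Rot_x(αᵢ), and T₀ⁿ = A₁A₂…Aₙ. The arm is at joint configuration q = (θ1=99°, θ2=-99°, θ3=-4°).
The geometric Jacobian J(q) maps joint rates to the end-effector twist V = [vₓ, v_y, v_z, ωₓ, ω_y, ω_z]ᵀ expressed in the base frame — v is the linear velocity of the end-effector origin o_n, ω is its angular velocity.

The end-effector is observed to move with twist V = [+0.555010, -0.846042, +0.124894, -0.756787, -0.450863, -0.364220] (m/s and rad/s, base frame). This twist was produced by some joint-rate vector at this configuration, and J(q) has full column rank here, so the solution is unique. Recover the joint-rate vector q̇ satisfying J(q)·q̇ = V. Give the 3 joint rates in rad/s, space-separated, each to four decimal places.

-0.4160 -0.8180 -0.3310

o_n = [0.4748, 0.5568, -0.5778]
J₁: ẑ×o_n = [-0.5568, 0.4748, 0.0000], ω = ẑ
J2: z=[0.9877, 0.1564, 0.0000] o=[-0.0954, 0.6025, 0.2700] → [-0.1326, 0.8374, -0.1343, 0.9877, 0.1564, 0.0000]
J3: z=[-0.1545, 0.9755, -0.1564] o=[0.4132, 0.6514, 0.0725] → [-0.6492, -0.1101, -0.0455, -0.1545, 0.9755, -0.1564]
q̇ = J⁺·V = [-0.4160, -0.8180, -0.3310]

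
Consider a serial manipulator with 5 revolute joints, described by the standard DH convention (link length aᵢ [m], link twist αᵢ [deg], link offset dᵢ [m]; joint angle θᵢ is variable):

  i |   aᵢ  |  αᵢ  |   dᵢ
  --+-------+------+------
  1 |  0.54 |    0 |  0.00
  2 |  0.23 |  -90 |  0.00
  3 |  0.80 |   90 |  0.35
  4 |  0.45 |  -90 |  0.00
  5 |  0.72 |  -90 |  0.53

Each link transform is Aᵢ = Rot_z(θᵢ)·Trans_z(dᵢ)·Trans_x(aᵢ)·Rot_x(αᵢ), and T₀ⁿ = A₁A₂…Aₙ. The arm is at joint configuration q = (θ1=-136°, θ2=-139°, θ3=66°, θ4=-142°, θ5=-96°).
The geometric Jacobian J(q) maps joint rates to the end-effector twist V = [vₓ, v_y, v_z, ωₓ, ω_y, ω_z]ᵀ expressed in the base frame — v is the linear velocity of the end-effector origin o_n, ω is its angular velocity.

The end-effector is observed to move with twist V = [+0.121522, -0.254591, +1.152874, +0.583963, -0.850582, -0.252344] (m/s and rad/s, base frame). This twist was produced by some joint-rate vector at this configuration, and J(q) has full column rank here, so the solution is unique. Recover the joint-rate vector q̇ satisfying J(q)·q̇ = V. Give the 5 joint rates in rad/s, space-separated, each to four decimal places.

0.7700 -0.5370 -0.5030 -0.9250 0.1940

o_n = [0.0153, 0.8164, -0.4679]
J₁: ẑ×o_n = [-0.8164, 0.0153, 0.0000], ω = ẑ
J2: z=[0.0000, 0.0000, 1.0000] o=[-0.3884, -0.3751, 0.0000] → [-1.1915, 0.4037, 0.0000, 0.0000, 0.0000, 1.0000]
J3: z=[-0.9962, 0.0872, 0.0000] o=[-0.3684, -0.1460, 0.0000] → [-0.0408, -0.4661, -0.9921, -0.9962, 0.0872, 0.0000]
J4: z=[0.0796, 0.9101, 0.4067] o=[-0.6887, 0.2087, -0.7308] → [-0.0079, 0.2654, -0.5923, 0.0796, 0.9101, 0.4067]
J5: z=[0.8068, 0.1808, -0.5624] o=[-0.4253, 0.0408, -0.4069] → [0.4252, -0.1986, 0.5461, 0.8068, 0.1808, -0.5624]
q̇ = J⁺·V = [0.7700, -0.5370, -0.5030, -0.9250, 0.1940]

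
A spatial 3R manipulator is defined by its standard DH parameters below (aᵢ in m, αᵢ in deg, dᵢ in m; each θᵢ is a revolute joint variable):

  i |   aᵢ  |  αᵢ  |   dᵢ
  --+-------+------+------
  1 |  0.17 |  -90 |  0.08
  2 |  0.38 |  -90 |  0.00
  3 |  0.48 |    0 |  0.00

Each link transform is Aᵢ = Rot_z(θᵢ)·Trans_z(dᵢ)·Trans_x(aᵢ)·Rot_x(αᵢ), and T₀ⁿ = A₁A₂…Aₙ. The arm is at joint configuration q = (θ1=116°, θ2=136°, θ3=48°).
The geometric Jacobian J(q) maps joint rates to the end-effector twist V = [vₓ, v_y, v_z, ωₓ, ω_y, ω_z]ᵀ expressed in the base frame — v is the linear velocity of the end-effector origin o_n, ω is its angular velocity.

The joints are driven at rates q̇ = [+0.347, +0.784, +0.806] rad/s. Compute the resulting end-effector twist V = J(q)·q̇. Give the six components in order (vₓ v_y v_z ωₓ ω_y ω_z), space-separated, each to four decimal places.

o_n = [0.4672, -0.1442, -0.4071]
J₁: ẑ×o_n = [0.1442, 0.4672, -0.0000], ω = ẑ
J2: z=[-0.8988, -0.4384, 0.0000] o=[-0.0745, 0.1528, 0.0800] → [0.2135, -0.4378, 0.5044, -0.8988, -0.4384, 0.0000]
J3: z=[0.3045, -0.6244, 0.7193] o=[0.0453, -0.0929, -0.1840] → [0.1762, 0.3714, 0.2478, 0.3045, -0.6244, 0.7193]
V = J·q̇ = [0.3594, 0.1183, 0.5952, -0.4592, -0.8469, 0.9268]

0.3594 0.1183 0.5952 -0.4592 -0.8469 0.9268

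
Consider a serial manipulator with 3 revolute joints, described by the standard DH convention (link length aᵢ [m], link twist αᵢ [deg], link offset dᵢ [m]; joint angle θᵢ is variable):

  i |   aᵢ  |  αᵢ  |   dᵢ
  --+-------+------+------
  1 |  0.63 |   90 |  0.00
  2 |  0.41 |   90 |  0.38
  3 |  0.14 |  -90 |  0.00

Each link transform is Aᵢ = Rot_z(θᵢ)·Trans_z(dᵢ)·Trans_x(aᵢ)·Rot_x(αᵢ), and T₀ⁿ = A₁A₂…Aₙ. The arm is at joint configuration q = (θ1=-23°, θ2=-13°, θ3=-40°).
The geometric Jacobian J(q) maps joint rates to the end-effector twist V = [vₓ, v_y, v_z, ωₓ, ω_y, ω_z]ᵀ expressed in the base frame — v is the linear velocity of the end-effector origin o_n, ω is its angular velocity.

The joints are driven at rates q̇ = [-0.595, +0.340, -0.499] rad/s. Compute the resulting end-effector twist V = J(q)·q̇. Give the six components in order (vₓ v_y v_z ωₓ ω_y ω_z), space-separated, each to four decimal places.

o_n = [0.9305, -0.7100, -0.1164]
J₁: ẑ×o_n = [0.7100, 0.9305, -0.0000], ω = ẑ
J2: z=[-0.3907, -0.9205, 0.0000] o=[0.5799, -0.2462, 0.0000] → [0.1071, -0.0455, 0.5040, -0.3907, -0.9205, 0.0000]
J3: z=[-0.2071, 0.0879, -0.9744] o=[0.7992, -0.7520, -0.0922] → [0.0388, -0.1330, -0.0202, -0.2071, 0.0879, -0.9744]
V = J·q̇ = [-0.4054, -0.5028, 0.1815, -0.0295, -0.3568, -0.1088]

-0.4054 -0.5028 0.1815 -0.0295 -0.3568 -0.1088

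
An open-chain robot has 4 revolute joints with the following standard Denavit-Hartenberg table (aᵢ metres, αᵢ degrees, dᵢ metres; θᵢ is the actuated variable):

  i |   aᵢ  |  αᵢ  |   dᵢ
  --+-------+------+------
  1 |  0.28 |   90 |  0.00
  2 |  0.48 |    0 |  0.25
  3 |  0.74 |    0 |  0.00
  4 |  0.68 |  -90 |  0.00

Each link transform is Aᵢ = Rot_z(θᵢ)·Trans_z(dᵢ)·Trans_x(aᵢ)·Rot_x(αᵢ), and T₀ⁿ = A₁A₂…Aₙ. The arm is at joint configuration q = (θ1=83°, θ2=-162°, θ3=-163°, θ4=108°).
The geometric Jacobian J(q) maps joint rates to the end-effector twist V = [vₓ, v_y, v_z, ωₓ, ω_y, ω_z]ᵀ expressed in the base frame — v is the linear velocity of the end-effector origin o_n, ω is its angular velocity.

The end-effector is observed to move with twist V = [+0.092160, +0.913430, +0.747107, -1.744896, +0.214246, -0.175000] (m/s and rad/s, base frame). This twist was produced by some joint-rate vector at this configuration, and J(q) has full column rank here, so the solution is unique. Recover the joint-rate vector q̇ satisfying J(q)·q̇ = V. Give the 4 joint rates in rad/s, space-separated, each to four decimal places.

o_n = [0.2343, -0.1430, 0.6854]
J₁: ẑ×o_n = [0.1430, 0.2343, -0.0000], ω = ẑ
J2: z=[0.9925, -0.1219, 0.0000] o=[0.0341, 0.2779, 0.0000] → [-0.0835, -0.6802, -0.3934, 0.9925, -0.1219, 0.0000]
J3: z=[0.9925, -0.1219, 0.0000] o=[0.2266, -0.2057, -0.1483] → [-0.1016, -0.8275, 0.0631, 0.9925, -0.1219, 0.0000]
J4: z=[0.9925, -0.1219, 0.0000] o=[0.3005, 0.3960, 0.2761] → [-0.0499, -0.4062, -0.5431, 0.9925, -0.1219, 0.0000]
q̇ = J⁺·V = [-0.1750, -0.5650, -0.2030, -0.9900]

-0.1750 -0.5650 -0.2030 -0.9900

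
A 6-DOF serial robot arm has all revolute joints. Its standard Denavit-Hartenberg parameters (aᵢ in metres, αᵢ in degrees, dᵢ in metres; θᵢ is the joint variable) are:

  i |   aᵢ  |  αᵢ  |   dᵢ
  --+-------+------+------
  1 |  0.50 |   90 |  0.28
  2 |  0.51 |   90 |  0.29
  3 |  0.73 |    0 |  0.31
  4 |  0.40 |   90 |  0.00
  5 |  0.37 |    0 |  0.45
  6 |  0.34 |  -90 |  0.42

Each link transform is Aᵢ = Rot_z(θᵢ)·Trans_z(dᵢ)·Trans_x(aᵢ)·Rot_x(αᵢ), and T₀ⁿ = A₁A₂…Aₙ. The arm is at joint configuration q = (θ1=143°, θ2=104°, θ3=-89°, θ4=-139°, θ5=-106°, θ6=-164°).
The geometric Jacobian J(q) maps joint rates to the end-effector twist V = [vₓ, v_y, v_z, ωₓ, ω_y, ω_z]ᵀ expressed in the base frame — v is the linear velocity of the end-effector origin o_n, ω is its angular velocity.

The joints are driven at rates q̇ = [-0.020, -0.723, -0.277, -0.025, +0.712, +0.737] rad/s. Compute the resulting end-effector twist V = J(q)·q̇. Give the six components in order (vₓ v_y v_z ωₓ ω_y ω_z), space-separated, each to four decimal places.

-0.6675 0.1205 0.1403 0.5905 -0.1362 0.9518

o_n = [-0.2211, 0.6221, 1.2923]
J₁: ẑ×o_n = [-0.6221, -0.2211, 0.0000], ω = ẑ
J2: z=[0.6018, 0.7986, 0.0000] o=[-0.3993, 0.3009, 0.2800] → [0.8084, -0.6092, 0.0510, 0.6018, 0.7986, 0.0000]
J3: z=[-0.7749, 0.5839, 0.2419] o=[-0.1263, 0.4583, 0.7749] → [0.2625, 0.3780, -0.0715, -0.7749, 0.5839, 0.2419]
J4: z=[-0.7749, 0.5839, 0.2419] o=[-0.8033, 0.0545, 0.8622] → [0.1138, 0.4741, -0.7797, -0.7749, 0.5839, 0.2419]
J5: z=[0.5463, 0.4262, 0.7211] o=[-0.6761, 0.3309, 0.6025] → [0.0840, -0.0487, -0.0348, 0.5463, 0.4262, 0.7211]
J6: z=[0.5463, 0.4262, 0.7211] o=[-0.1871, 0.2445, 0.9072] → [-0.1081, -0.2349, 0.2207, 0.5463, 0.4262, 0.7211]
V = J·q̇ = [-0.6675, 0.1205, 0.1403, 0.5905, -0.1362, 0.9518]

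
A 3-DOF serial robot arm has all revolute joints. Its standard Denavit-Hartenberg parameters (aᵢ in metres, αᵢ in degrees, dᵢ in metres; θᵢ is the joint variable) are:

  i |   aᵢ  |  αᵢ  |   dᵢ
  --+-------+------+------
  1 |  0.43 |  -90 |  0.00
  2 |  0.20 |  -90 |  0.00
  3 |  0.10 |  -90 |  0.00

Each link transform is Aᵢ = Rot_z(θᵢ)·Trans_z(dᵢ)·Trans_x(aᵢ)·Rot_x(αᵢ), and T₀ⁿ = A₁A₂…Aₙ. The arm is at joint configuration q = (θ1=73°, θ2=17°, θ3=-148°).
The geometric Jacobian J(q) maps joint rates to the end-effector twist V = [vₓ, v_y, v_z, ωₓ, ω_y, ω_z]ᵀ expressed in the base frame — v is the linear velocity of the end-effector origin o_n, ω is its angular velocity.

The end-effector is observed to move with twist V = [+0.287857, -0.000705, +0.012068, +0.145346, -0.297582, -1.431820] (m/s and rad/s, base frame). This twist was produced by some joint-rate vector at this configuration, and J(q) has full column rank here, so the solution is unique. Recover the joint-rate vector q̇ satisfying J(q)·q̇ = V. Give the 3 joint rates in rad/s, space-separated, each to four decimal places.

-0.6400 -0.2260 0.8280

o_n = [0.1073, 0.5321, -0.0337]
J₁: ẑ×o_n = [-0.5321, 0.1073, 0.0000], ω = ẑ
J2: z=[-0.9563, 0.2924, 0.0000] o=[0.1257, 0.4112, 0.0000] → [-0.0098, -0.0322, -0.1102, -0.9563, 0.2924, 0.0000]
J3: z=[-0.0855, -0.2796, -0.9563] o=[0.1816, 0.5941, -0.0585] → [-0.0663, 0.0733, -0.0155, -0.0855, -0.2796, -0.9563]
q̇ = J⁺·V = [-0.6400, -0.2260, 0.8280]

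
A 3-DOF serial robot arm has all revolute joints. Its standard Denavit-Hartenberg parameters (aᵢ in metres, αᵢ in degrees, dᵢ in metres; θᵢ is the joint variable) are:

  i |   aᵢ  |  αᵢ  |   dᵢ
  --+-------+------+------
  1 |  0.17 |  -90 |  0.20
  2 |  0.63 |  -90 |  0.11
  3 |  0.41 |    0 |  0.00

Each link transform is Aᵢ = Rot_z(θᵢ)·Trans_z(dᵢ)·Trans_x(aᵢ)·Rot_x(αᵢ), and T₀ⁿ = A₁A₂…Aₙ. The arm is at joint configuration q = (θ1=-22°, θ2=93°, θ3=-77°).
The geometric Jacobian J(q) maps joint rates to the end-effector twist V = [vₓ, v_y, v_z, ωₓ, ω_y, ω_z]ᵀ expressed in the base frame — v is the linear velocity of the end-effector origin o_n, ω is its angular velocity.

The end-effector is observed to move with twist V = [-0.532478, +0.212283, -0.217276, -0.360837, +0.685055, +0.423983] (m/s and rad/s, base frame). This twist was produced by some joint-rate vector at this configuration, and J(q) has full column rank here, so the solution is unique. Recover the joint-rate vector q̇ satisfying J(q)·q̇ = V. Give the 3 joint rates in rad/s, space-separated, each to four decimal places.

o_n = [0.3134, 0.4229, -0.5212]
J₁: ẑ×o_n = [-0.4229, 0.3134, 0.0000], ω = ẑ
J2: z=[0.3746, 0.9272, 0.0000] o=[0.1576, -0.0637, 0.2000] → [-0.6687, 0.2702, 0.0378, 0.3746, 0.9272, 0.0000]
J3: z=[-0.9259, 0.3741, 0.0523] o=[0.1683, 0.0507, -0.4291] → [-0.0539, -0.0777, -0.3989, -0.9259, 0.3741, 0.0523]
q̇ = J⁺·V = [0.3930, 0.5000, 0.5920]

0.3930 0.5000 0.5920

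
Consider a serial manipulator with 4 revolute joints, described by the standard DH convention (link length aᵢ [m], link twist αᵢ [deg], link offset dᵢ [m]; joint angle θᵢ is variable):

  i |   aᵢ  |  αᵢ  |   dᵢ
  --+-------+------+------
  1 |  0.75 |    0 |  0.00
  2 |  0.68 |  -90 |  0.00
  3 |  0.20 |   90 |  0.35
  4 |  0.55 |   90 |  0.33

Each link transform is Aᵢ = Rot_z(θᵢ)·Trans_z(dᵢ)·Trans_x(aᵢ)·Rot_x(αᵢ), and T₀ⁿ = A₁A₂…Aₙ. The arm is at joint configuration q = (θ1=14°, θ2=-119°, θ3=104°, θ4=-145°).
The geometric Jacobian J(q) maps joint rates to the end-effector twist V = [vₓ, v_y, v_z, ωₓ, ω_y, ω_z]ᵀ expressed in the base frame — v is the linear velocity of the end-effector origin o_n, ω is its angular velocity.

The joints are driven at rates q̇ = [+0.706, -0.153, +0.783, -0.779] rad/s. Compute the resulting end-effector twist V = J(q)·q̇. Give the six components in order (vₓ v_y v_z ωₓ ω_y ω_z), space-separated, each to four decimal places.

o_n = [0.4865, -0.8522, 0.1633]
J₁: ẑ×o_n = [0.8522, 0.4865, -0.0000], ω = ẑ
J2: z=[0.0000, 0.0000, 1.0000] o=[0.7277, 0.1814, 0.0000] → [1.0336, -0.2412, 0.0000, 0.0000, 0.0000, 1.0000]
J3: z=[0.9659, -0.2588, 0.0000] o=[0.5517, -0.4754, 0.0000] → [-0.0423, -0.1577, -0.3808, 0.9659, -0.2588, 0.0000]
J4: z=[-0.2511, -0.9372, -0.2419] o=[0.9023, -0.5192, -0.1941] → [-0.4154, 0.1903, -0.3061, -0.2511, -0.9372, -0.2419]
V = J·q̇ = [0.7340, 0.1086, -0.0597, 0.9520, 0.5274, 0.7415]

0.7340 0.1086 -0.0597 0.9520 0.5274 0.7415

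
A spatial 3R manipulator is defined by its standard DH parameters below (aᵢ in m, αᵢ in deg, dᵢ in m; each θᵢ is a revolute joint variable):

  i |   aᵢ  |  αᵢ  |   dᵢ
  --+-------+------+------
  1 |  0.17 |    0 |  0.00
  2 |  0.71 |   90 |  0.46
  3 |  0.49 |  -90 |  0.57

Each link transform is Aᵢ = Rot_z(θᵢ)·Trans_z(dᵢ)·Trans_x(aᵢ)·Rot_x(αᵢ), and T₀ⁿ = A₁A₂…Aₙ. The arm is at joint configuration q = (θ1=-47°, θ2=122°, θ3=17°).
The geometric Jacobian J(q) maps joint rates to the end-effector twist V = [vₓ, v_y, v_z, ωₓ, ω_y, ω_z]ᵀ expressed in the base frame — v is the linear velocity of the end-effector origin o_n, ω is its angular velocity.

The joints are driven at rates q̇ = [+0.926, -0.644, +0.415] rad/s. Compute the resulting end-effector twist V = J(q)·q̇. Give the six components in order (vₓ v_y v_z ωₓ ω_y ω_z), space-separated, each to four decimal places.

-0.1797 0.2912 0.1945 0.4009 -0.1074 0.2820

o_n = [0.9716, 0.8666, 0.6033]
J₁: ẑ×o_n = [-0.8666, 0.9716, 0.0000], ω = ẑ
J2: z=[0.0000, 0.0000, 1.0000] o=[0.1159, -0.1243, 0.0000] → [-0.9909, 0.8556, 0.0000, 0.0000, 0.0000, 1.0000]
J3: z=[0.9659, -0.2588, 0.0000] o=[0.2997, 0.5615, 0.4600] → [-0.0371, -0.1384, 0.4686, 0.9659, -0.2588, 0.0000]
V = J·q̇ = [-0.1797, 0.2912, 0.1945, 0.4009, -0.1074, 0.2820]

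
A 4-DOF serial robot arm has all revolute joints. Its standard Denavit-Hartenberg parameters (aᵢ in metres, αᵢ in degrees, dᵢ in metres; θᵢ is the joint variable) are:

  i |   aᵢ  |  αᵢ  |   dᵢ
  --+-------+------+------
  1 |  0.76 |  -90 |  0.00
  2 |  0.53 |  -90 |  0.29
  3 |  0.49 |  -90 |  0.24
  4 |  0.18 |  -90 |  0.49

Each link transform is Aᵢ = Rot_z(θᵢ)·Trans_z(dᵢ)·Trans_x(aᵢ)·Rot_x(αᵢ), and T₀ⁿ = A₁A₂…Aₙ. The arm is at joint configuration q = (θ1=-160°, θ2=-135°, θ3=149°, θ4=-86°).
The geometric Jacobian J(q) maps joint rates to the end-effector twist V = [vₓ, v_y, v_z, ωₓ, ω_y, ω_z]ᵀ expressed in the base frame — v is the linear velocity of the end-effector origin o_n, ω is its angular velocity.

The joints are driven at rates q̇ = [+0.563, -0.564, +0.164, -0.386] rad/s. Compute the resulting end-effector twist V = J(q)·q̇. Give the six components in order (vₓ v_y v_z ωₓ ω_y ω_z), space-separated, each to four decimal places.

o_n = [-0.9404, -0.8224, 0.1884]
J₁: ẑ×o_n = [0.8224, -0.9404, 0.0000], ω = ẑ
J2: z=[0.3420, -0.9397, 0.0000] o=[-0.7142, -0.2599, 0.0000] → [-0.1770, -0.0644, -0.4050, 0.3420, -0.9397, 0.0000]
J3: z=[-0.6645, -0.2418, 0.7071] o=[-0.2628, -0.4043, 0.3748] → [0.3407, -0.6030, 0.1140, -0.6645, -0.2418, 0.7071]
J4: z=[-0.0491, -0.9300, -0.3642] o=[-0.7877, -0.3267, 0.2475] → [-0.1256, 0.0527, -0.1177, -0.0491, -0.9300, -0.3642]
V = J·q̇ = [0.6672, -0.6123, 0.2925, -0.2829, 0.8493, 0.8195]

0.6672 -0.6123 0.2925 -0.2829 0.8493 0.8195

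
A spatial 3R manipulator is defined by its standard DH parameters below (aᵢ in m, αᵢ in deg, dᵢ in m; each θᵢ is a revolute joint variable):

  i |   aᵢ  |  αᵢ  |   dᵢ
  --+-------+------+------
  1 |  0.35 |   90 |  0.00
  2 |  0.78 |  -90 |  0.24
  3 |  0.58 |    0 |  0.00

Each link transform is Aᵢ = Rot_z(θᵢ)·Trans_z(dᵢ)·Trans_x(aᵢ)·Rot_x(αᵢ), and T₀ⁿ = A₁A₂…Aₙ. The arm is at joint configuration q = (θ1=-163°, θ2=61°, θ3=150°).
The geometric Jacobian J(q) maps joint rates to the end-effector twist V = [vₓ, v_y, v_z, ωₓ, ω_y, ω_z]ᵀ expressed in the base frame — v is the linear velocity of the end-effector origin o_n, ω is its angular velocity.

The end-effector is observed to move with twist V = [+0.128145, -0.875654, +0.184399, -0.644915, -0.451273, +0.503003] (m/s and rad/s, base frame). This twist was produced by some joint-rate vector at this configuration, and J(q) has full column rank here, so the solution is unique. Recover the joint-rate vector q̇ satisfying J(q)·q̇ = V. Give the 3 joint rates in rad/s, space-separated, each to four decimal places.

0.9180 -0.2430 -0.8560

o_n = [-0.4488, -0.1895, 0.2429]
J₁: ẑ×o_n = [0.1895, -0.4488, 0.0000], ω = ẑ
J2: z=[-0.2924, 0.9563, 0.0000] o=[-0.3347, -0.1023, 0.0000] → [0.2323, 0.0710, 0.1346, -0.2924, 0.9563, 0.0000]
J3: z=[0.8364, 0.2557, 0.4848] o=[-0.7665, 0.0166, 0.6822] → [-0.0124, 0.5215, -0.2536, 0.8364, 0.2557, 0.4848]
q̇ = J⁺·V = [0.9180, -0.2430, -0.8560]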